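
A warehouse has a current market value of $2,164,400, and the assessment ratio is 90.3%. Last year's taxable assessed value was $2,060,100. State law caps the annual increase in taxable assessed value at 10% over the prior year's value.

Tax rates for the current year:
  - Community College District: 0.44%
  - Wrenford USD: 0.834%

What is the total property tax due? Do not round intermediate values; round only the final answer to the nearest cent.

$24,899.73

Uncapped assessed value = $2,164,400 × 0.903 = $1,954,453.2
Cap limit = $2,060,100 × 1.1 = $2,266,110
Taxable assessed value = min($1,954,453.2, $2,266,110) = $1,954,453.2 (cap does not bind)
Community College District: $1,954,453.2 × 0.0044 = $8,599.59408
Wrenford USD: $1,954,453.2 × 0.00834 = $16,300.139688
Total = $24,899.733768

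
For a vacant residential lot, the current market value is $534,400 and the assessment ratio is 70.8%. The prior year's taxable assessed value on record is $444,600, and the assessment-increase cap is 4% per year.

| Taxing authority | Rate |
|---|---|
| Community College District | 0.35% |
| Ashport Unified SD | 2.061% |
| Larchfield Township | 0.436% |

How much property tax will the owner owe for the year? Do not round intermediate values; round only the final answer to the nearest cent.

$10,771.77

Uncapped assessed value = $534,400 × 0.708 = $378,355.2
Cap limit = $444,600 × 1.04 = $462,384
Taxable assessed value = min($378,355.2, $462,384) = $378,355.2 (cap does not bind)
Community College District: $378,355.2 × 0.0035 = $1,324.2432
Ashport Unified SD: $378,355.2 × 0.02061 = $7,797.900672
Larchfield Township: $378,355.2 × 0.00436 = $1,649.628672
Total = $10,771.772544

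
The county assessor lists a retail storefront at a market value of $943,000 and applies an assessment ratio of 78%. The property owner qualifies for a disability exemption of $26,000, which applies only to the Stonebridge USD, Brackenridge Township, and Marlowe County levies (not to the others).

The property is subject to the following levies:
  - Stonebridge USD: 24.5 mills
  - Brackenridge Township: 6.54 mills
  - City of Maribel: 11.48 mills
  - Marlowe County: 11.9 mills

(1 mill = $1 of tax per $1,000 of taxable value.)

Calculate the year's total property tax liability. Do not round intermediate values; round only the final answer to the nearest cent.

Assessed value = $943,000 × 0.78 = $735,540
Stonebridge USD: ($735,540 − $26,000) × 0.0245 = $709,540 × 0.0245 = $17,383.73
Brackenridge Township: ($735,540 − $26,000) × 0.00654 = $709,540 × 0.00654 = $4,640.3916
City of Maribel: $735,540 × 0.01148 = $8,443.9992
Marlowe County: ($735,540 − $26,000) × 0.0119 = $709,540 × 0.0119 = $8,443.526
Total = $38,911.6468

$38,911.65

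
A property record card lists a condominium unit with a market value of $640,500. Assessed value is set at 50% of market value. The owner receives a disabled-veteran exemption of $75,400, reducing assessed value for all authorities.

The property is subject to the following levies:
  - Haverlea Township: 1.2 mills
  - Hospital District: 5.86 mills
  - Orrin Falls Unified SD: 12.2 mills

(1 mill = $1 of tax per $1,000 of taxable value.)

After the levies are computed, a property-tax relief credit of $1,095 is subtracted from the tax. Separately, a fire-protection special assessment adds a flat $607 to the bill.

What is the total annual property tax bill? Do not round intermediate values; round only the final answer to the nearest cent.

Assessed value = $640,500 × 0.5 = $320,250
Taxable value = $320,250 − $75,400 = $244,850
Haverlea Township: $244,850 × 0.0012 = $293.82
Hospital District: $244,850 × 0.00586 = $1,434.821
Orrin Falls Unified SD: $244,850 × 0.0122 = $2,987.17
Levies subtotal = $4,715.811
After credit = $4,715.811 − $1,095 = $3,620.811
Total = $3,620.811 + $607 = $4,227.811

$4,227.81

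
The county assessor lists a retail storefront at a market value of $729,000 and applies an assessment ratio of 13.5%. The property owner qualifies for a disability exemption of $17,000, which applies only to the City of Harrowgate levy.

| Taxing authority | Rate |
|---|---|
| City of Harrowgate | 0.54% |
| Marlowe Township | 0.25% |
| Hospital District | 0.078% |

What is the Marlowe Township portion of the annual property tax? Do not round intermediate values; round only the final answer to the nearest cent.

$246.04

Assessed value = $729,000 × 0.135 = $98,415
Marlowe Township taxable value = $98,415 (exemption does not apply)
Marlowe Township levy = $98,415 × 0.0025 = $246.0375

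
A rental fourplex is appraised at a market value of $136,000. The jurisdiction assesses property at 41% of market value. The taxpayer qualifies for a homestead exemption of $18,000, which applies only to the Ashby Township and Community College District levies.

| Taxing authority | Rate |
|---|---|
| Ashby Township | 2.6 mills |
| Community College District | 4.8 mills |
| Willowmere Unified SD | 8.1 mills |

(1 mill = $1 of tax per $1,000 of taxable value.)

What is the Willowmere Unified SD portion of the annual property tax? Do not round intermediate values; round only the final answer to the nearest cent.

$451.66

Assessed value = $136,000 × 0.41 = $55,760
Willowmere Unified SD taxable value = $55,760 (exemption does not apply)
Willowmere Unified SD levy = $55,760 × 0.0081 = $451.656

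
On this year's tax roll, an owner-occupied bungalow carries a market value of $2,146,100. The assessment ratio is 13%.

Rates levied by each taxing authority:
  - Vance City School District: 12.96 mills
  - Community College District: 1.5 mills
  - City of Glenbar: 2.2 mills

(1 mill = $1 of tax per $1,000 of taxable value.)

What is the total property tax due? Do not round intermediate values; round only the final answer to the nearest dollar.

Assessed value = $2,146,100 × 0.13 = $278,993
Vance City School District: $278,993 × 0.01296 = $3,615.74928
Community College District: $278,993 × 0.0015 = $418.4895
City of Glenbar: $278,993 × 0.0022 = $613.7846
Total = $3,615.74928 + $418.4895 + $613.7846 = $4,648.02338

$4,648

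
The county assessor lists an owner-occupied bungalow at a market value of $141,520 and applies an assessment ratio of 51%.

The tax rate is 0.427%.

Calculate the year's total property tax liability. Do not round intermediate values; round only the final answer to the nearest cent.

$308.19

Assessed value = $141,520 × 0.51 = $72,175.2
Tax = $72,175.2 × 0.00427 = $308.188104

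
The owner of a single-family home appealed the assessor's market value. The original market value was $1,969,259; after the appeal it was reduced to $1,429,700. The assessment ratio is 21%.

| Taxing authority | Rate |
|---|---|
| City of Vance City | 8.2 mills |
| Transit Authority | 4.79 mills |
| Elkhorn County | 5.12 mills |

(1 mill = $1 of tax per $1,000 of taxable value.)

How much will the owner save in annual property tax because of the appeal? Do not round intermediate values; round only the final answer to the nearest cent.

$2,052.00

Old assessed value = $1,969,259 × 0.21 = $413,544.39
New assessed value = $1,429,700 × 0.21 = $300,237
Combined rate = 0.0082 + 0.00479 + 0.00512 = 0.01811
Old tax = $413,544.39 × 0.01811 = $7,489.2889029
New tax = $300,237 × 0.01811 = $5,437.29207
Reduction = $7,489.2889029 − $5,437.29207 = $2,051.9968329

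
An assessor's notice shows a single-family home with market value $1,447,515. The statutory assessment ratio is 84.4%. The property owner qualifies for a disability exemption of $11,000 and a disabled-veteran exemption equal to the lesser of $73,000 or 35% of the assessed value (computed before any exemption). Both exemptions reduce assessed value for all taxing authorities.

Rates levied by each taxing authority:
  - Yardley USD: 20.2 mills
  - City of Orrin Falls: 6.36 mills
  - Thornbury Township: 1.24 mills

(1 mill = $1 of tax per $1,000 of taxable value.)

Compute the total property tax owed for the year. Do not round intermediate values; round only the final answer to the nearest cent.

$31,628.13

Assessed value = $1,447,515 × 0.844 = $1,221,702.66
Disabled-veteran exemption = min($73,000, 35% × $1,221,702.66) = min($73,000, $427,595.931) = $73,000 (dollar cap binds)
Taxable value = $1,221,702.66 − $11,000 − $73,000 = $1,137,702.66
Yardley USD: $1,137,702.66 × 0.0202 = $22,981.593732
City of Orrin Falls: $1,137,702.66 × 0.00636 = $7,235.7889176
Thornbury Township: $1,137,702.66 × 0.00124 = $1,410.7512984
Total = $31,628.133948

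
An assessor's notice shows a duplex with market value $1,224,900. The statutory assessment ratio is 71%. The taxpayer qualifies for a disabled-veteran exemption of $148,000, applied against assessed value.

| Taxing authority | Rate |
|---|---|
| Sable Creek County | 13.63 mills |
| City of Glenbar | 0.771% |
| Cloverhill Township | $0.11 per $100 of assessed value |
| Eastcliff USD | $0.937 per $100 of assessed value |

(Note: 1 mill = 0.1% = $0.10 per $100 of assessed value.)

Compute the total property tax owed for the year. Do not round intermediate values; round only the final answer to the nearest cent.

$22,956.61

Assessed value = $1,224,900 × 0.71 = $869,679
Taxable value = $869,679 − $148,000 = $721,679
Sable Creek County: $721,679 × 0.01363 = $9,836.48477
City of Glenbar: $721,679 × 0.00771 = $5,564.14509
Cloverhill Township: $721,679 × 0.0011 = $793.8469
Eastcliff USD: $721,679 × 0.00937 = $6,762.13223
Total = $22,956.60899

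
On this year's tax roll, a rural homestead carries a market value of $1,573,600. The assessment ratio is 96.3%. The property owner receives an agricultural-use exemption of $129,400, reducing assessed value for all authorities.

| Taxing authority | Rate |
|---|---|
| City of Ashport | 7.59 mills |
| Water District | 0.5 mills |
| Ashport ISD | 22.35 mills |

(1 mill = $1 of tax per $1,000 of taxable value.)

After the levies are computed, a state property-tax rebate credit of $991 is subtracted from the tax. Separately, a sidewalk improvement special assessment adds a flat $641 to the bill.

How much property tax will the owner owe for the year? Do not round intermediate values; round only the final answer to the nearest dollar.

Assessed value = $1,573,600 × 0.963 = $1,515,376.8
Taxable value = $1,515,376.8 − $129,400 = $1,385,976.8
City of Ashport: $1,385,976.8 × 0.00759 = $10,519.563912
Water District: $1,385,976.8 × 0.0005 = $692.9884
Ashport ISD: $1,385,976.8 × 0.02235 = $30,976.58148
Levies subtotal = $42,189.133792
After credit = $42,189.133792 − $991 = $41,198.133792
Total = $41,198.133792 + $641 = $41,839.133792

$41,839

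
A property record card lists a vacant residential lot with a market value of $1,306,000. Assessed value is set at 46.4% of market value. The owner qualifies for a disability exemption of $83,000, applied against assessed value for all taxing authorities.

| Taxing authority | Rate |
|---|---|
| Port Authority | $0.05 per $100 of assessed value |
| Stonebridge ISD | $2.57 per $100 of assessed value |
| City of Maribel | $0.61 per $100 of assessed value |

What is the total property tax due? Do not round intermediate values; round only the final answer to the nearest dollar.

$16,892

Assessed value = $1,306,000 × 0.464 = $605,984
Taxable value = $605,984 − $83,000 = $522,984
Port Authority: $522,984 × 0.0005 = $261.492
Stonebridge ISD: $522,984 × 0.0257 = $13,440.6888
City of Maribel: $522,984 × 0.0061 = $3,190.2024
Total = $261.492 + $13,440.6888 + $3,190.2024 = $16,892.3832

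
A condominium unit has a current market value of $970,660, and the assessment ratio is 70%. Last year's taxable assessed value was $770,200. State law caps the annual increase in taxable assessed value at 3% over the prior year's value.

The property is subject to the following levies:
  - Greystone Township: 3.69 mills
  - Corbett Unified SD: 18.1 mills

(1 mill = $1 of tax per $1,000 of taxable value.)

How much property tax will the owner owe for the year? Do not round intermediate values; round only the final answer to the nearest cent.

$14,805.48

Uncapped assessed value = $970,660 × 0.7 = $679,462
Cap limit = $770,200 × 1.03 = $793,306
Taxable assessed value = min($679,462, $793,306) = $679,462 (cap does not bind)
Greystone Township: $679,462 × 0.00369 = $2,507.21478
Corbett Unified SD: $679,462 × 0.0181 = $12,298.2622
Total = $14,805.47698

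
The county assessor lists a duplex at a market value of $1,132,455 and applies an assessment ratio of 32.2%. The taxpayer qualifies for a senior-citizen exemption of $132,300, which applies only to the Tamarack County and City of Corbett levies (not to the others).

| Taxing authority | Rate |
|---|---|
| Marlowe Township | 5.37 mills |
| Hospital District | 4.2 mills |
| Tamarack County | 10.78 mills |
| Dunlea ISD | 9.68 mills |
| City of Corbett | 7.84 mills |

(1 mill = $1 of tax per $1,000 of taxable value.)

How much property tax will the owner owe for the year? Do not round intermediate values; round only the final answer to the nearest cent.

Assessed value = $1,132,455 × 0.322 = $364,650.51
Marlowe Township: $364,650.51 × 0.00537 = $1,958.1732387
Hospital District: $364,650.51 × 0.0042 = $1,531.532142
Tamarack County: ($364,650.51 − $132,300) × 0.01078 = $232,350.51 × 0.01078 = $2,504.7384978
Dunlea ISD: $364,650.51 × 0.00968 = $3,529.8169368
City of Corbett: ($364,650.51 − $132,300) × 0.00784 = $232,350.51 × 0.00784 = $1,821.6279984
Total = $11,345.8888137

$11,345.89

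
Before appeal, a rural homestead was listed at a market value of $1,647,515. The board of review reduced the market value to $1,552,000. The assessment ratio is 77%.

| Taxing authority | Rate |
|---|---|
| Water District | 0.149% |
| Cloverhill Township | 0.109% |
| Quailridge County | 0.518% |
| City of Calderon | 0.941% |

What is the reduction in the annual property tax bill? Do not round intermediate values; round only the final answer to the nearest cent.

$1,262.79

Old assessed value = $1,647,515 × 0.77 = $1,268,586.55
New assessed value = $1,552,000 × 0.77 = $1,195,040
Combined rate = 0.00149 + 0.00109 + 0.00518 + 0.00941 = 0.01717
Old tax = $1,268,586.55 × 0.01717 = $21,781.6310635
New tax = $1,195,040 × 0.01717 = $20,518.8368
Reduction = $21,781.6310635 − $20,518.8368 = $1,262.7942635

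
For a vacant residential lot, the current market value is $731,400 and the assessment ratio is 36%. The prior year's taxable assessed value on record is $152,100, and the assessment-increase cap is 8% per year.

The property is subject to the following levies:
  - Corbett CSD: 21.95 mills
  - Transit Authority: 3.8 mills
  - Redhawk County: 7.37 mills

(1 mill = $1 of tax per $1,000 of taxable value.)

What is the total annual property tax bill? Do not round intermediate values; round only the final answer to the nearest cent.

Uncapped assessed value = $731,400 × 0.36 = $263,304
Cap limit = $152,100 × 1.08 = $164,268
Taxable assessed value = min($263,304, $164,268) = $164,268 (cap binds)
Corbett CSD: $164,268 × 0.02195 = $3,605.6826
Transit Authority: $164,268 × 0.0038 = $624.2184
Redhawk County: $164,268 × 0.00737 = $1,210.65516
Total = $5,440.55616

$5,440.56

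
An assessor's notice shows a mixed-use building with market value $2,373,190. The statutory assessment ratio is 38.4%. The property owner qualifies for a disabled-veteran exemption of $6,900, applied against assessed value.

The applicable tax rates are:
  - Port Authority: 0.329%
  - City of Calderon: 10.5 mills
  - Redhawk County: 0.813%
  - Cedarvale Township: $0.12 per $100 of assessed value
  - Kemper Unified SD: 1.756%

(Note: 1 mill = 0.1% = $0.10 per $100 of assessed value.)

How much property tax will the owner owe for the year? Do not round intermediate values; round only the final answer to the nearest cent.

$36,791.19

Assessed value = $2,373,190 × 0.384 = $911,304.96
Taxable value = $911,304.96 − $6,900 = $904,404.96
Port Authority: $904,404.96 × 0.00329 = $2,975.4923184
City of Calderon: $904,404.96 × 0.0105 = $9,496.25208
Redhawk County: $904,404.96 × 0.00813 = $7,352.8123248
Cedarvale Township: $904,404.96 × 0.0012 = $1,085.285952
Kemper Unified SD: $904,404.96 × 0.01756 = $15,881.3510976
Total = $36,791.1937728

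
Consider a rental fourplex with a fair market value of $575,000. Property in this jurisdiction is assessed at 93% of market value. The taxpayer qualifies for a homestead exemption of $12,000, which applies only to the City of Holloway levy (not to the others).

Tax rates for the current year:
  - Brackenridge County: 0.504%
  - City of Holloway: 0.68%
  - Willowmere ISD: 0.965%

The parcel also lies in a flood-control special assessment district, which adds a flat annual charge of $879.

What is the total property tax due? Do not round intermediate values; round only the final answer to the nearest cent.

Assessed value = $575,000 × 0.93 = $534,750
Brackenridge County: $534,750 × 0.00504 = $2,695.14
City of Holloway: ($534,750 − $12,000) × 0.0068 = $522,750 × 0.0068 = $3,554.7
Willowmere ISD: $534,750 × 0.00965 = $5,160.3375
Levies subtotal = $11,410.1775
Total = $11,410.1775 + $879 = $12,289.1775

$12,289.18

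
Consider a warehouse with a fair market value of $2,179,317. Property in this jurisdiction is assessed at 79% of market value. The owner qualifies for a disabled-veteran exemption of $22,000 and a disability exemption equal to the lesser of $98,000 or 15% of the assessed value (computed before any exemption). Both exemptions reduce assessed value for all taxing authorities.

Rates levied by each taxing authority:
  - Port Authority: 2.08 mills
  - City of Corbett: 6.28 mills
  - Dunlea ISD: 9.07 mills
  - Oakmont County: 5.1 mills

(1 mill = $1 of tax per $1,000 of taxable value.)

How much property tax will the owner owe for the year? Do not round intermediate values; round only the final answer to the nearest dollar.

Assessed value = $2,179,317 × 0.79 = $1,721,660.43
Disability exemption = min($98,000, 15% × $1,721,660.43) = min($98,000, $258,249.0645) = $98,000 (dollar cap binds)
Taxable value = $1,721,660.43 − $22,000 − $98,000 = $1,601,660.43
Port Authority: $1,601,660.43 × 0.00208 = $3,331.4536944
City of Corbett: $1,601,660.43 × 0.00628 = $10,058.4275004
Dunlea ISD: $1,601,660.43 × 0.00907 = $14,527.0601001
Oakmont County: $1,601,660.43 × 0.0051 = $8,168.468193
Total = $36,085.4094879

$36,085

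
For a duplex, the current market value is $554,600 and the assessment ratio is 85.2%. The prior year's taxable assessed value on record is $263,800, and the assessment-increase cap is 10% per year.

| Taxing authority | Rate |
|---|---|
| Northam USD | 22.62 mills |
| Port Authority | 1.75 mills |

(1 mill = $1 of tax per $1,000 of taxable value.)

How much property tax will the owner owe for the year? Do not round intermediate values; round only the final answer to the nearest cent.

Uncapped assessed value = $554,600 × 0.852 = $472,519.2
Cap limit = $263,800 × 1.1 = $290,180
Taxable assessed value = min($472,519.2, $290,180) = $290,180 (cap binds)
Northam USD: $290,180 × 0.02262 = $6,563.8716
Port Authority: $290,180 × 0.00175 = $507.815
Total = $7,071.6866

$7,071.69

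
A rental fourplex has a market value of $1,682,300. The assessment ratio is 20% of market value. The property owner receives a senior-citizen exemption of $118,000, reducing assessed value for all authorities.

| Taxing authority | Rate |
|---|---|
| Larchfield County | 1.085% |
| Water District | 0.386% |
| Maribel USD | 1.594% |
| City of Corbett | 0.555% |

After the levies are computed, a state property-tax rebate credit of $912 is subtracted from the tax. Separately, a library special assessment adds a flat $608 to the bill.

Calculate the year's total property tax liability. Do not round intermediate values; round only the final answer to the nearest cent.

Assessed value = $1,682,300 × 0.2 = $336,460
Taxable value = $336,460 − $118,000 = $218,460
Larchfield County: $218,460 × 0.01085 = $2,370.291
Water District: $218,460 × 0.00386 = $843.2556
Maribel USD: $218,460 × 0.01594 = $3,482.2524
City of Corbett: $218,460 × 0.00555 = $1,212.453
Levies subtotal = $7,908.252
After credit = $7,908.252 − $912 = $6,996.252
Total = $6,996.252 + $608 = $7,604.252

$7,604.25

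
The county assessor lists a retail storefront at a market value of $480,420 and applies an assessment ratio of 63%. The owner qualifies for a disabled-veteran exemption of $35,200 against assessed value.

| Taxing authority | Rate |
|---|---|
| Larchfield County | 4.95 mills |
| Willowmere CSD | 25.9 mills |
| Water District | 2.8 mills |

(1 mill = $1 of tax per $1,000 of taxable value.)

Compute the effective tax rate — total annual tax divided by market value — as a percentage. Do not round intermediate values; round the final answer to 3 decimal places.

1.873%

Assessed value = $480,420 × 0.63 = $302,664.6
Taxable value = $302,664.6 − $35,200 = $267,464.6
Larchfield County: $267,464.6 × 0.00495 = $1,323.94977
Willowmere CSD: $267,464.6 × 0.0259 = $6,927.33314
Water District: $267,464.6 × 0.0028 = $748.90088
Total tax = $9,000.18379
Effective rate = $9,000.18379 ÷ $480,420 = 1.873% of market value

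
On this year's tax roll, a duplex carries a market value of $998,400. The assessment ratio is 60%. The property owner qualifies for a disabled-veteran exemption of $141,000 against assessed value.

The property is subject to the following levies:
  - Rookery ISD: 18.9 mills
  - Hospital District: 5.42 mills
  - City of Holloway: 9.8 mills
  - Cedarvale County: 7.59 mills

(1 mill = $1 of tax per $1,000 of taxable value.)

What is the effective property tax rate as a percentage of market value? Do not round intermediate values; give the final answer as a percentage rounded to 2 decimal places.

Assessed value = $998,400 × 0.6 = $599,040
Taxable value = $599,040 − $141,000 = $458,040
Rookery ISD: $458,040 × 0.0189 = $8,656.956
Hospital District: $458,040 × 0.00542 = $2,482.5768
City of Holloway: $458,040 × 0.0098 = $4,488.792
Cedarvale County: $458,040 × 0.00759 = $3,476.5236
Total tax = $19,104.8484
Effective rate = $19,104.8484 ÷ $998,400 = 1.91% of market value

1.91%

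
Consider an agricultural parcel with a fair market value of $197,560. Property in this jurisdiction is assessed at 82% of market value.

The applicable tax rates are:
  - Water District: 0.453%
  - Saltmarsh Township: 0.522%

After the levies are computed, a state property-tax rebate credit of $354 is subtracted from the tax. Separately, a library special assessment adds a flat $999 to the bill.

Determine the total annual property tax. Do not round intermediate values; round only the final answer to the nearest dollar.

$2,224

Assessed value = $197,560 × 0.82 = $161,999.2
Water District: $161,999.2 × 0.00453 = $733.856376
Saltmarsh Township: $161,999.2 × 0.00522 = $845.635824
Levies subtotal = $1,579.4922
After credit = $1,579.4922 − $354 = $1,225.4922
Total = $1,225.4922 + $999 = $2,224.4922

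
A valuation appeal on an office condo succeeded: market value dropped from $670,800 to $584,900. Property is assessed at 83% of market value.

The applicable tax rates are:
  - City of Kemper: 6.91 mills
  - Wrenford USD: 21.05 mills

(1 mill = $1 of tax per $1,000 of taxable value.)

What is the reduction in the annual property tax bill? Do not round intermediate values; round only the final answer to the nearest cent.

Old assessed value = $670,800 × 0.83 = $556,764
New assessed value = $584,900 × 0.83 = $485,467
Combined rate = 0.00691 + 0.02105 = 0.02796
Old tax = $556,764 × 0.02796 = $15,567.12144
New tax = $485,467 × 0.02796 = $13,573.65732
Reduction = $15,567.12144 − $13,573.65732 = $1,993.46412

$1,993.46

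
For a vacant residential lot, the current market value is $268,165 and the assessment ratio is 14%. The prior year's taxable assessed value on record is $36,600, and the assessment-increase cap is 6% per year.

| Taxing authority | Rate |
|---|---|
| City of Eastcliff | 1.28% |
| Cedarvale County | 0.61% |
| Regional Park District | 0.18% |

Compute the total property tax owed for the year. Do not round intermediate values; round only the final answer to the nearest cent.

Uncapped assessed value = $268,165 × 0.14 = $37,543.1
Cap limit = $36,600 × 1.06 = $38,796
Taxable assessed value = min($37,543.1, $38,796) = $37,543.1 (cap does not bind)
City of Eastcliff: $37,543.1 × 0.0128 = $480.55168
Cedarvale County: $37,543.1 × 0.0061 = $229.01291
Regional Park District: $37,543.1 × 0.0018 = $67.57758
Total = $777.14217

$777.14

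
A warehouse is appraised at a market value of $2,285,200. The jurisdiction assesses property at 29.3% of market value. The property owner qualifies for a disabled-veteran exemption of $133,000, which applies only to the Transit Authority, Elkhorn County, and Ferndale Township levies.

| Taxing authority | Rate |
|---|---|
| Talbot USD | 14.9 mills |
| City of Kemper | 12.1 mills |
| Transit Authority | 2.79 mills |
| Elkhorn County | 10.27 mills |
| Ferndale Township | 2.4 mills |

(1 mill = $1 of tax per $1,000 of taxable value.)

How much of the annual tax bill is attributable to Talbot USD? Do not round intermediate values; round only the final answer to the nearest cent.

$9,976.50

Assessed value = $2,285,200 × 0.293 = $669,563.6
Talbot USD taxable value = $669,563.6 (exemption does not apply)
Talbot USD levy = $669,563.6 × 0.0149 = $9,976.49764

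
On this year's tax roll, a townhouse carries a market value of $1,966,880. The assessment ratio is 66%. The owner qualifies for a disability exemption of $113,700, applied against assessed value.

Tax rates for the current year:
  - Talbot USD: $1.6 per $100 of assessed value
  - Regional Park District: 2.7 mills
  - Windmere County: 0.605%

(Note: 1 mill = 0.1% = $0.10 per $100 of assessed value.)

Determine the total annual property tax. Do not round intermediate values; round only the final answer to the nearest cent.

$29,314.91

Assessed value = $1,966,880 × 0.66 = $1,298,140.8
Taxable value = $1,298,140.8 − $113,700 = $1,184,440.8
Talbot USD: $1,184,440.8 × 0.016 = $18,951.0528
Regional Park District: $1,184,440.8 × 0.0027 = $3,197.99016
Windmere County: $1,184,440.8 × 0.00605 = $7,165.86684
Total = $29,314.9098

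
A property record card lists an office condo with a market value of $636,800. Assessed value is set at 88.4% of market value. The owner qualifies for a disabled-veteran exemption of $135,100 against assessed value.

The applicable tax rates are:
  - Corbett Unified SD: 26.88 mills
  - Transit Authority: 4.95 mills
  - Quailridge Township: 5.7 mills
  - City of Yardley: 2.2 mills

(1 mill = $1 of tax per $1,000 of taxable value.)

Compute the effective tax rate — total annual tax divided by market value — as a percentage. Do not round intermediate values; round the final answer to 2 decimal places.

Assessed value = $636,800 × 0.884 = $562,931.2
Taxable value = $562,931.2 − $135,100 = $427,831.2
Corbett Unified SD: $427,831.2 × 0.02688 = $11,500.102656
Transit Authority: $427,831.2 × 0.00495 = $2,117.76444
Quailridge Township: $427,831.2 × 0.0057 = $2,438.63784
City of Yardley: $427,831.2 × 0.0022 = $941.22864
Total tax = $16,997.733576
Effective rate = $16,997.733576 ÷ $636,800 = 2.67% of market value

2.67%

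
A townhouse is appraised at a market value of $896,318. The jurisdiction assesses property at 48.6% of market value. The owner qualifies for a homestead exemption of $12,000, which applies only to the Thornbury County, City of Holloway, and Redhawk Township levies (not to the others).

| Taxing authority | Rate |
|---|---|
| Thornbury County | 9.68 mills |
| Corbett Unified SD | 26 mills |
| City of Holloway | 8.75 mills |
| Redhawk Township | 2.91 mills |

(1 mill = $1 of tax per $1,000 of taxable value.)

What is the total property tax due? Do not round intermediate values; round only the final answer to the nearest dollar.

Assessed value = $896,318 × 0.486 = $435,610.548
Thornbury County: ($435,610.548 − $12,000) × 0.00968 = $423,610.548 × 0.00968 = $4,100.55010464
Corbett Unified SD: $435,610.548 × 0.026 = $11,325.874248
City of Holloway: ($435,610.548 − $12,000) × 0.00875 = $423,610.548 × 0.00875 = $3,706.592295
Redhawk Township: ($435,610.548 − $12,000) × 0.00291 = $423,610.548 × 0.00291 = $1,232.70669468
Total = $20,365.72334232

$20,366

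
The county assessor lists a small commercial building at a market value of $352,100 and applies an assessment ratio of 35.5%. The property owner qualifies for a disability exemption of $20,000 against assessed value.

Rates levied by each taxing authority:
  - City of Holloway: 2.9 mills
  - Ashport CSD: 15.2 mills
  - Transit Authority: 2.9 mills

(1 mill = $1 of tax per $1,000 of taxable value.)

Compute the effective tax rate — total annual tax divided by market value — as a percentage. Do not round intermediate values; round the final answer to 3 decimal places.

Assessed value = $352,100 × 0.355 = $124,995.5
Taxable value = $124,995.5 − $20,000 = $104,995.5
City of Holloway: $104,995.5 × 0.0029 = $304.48695
Ashport CSD: $104,995.5 × 0.0152 = $1,595.9316
Transit Authority: $104,995.5 × 0.0029 = $304.48695
Total tax = $2,204.9055
Effective rate = $2,204.9055 ÷ $352,100 = 0.626% of market value

0.626%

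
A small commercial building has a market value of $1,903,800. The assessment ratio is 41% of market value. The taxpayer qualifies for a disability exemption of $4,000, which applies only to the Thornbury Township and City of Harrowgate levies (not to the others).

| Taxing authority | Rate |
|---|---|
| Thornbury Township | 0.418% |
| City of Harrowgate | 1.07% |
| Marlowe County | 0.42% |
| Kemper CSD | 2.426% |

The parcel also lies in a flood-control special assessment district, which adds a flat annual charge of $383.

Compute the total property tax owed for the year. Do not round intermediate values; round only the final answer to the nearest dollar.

Assessed value = $1,903,800 × 0.41 = $780,558
Thornbury Township: ($780,558 − $4,000) × 0.00418 = $776,558 × 0.00418 = $3,246.01244
City of Harrowgate: ($780,558 − $4,000) × 0.0107 = $776,558 × 0.0107 = $8,309.1706
Marlowe County: $780,558 × 0.0042 = $3,278.3436
Kemper CSD: $780,558 × 0.02426 = $18,936.33708
Levies subtotal = $33,769.86372
Total = $33,769.86372 + $383 = $34,152.86372

$34,153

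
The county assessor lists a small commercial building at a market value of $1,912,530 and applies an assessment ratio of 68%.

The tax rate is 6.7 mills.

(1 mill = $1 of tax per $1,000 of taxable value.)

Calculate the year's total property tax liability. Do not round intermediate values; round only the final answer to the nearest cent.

Assessed value = $1,912,530 × 0.68 = $1,300,520.4
Tax = $1,300,520.4 × 0.0067 = $8,713.48668

$8,713.49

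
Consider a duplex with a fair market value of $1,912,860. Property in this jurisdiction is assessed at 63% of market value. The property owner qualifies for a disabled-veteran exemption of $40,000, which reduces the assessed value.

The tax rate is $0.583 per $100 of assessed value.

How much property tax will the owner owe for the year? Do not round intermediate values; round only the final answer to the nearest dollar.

$6,793

Assessed value = $1,912,860 × 0.63 = $1,205,101.8
Taxable value = $1,205,101.8 − $40,000 = $1,165,101.8
Tax = $1,165,101.8 × 0.00583 = $6,792.543494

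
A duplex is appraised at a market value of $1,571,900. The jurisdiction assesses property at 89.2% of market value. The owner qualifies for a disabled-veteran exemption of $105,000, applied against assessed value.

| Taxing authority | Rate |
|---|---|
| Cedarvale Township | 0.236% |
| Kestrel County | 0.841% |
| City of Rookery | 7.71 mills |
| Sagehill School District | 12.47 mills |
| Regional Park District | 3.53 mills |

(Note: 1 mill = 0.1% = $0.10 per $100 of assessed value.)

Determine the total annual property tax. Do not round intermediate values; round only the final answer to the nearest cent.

Assessed value = $1,571,900 × 0.892 = $1,402,134.8
Taxable value = $1,402,134.8 − $105,000 = $1,297,134.8
Cedarvale Township: $1,297,134.8 × 0.00236 = $3,061.238128
Kestrel County: $1,297,134.8 × 0.00841 = $10,908.903668
City of Rookery: $1,297,134.8 × 0.00771 = $10,000.909308
Sagehill School District: $1,297,134.8 × 0.01247 = $16,175.270956
Regional Park District: $1,297,134.8 × 0.00353 = $4,578.885844
Total = $44,725.207904

$44,725.21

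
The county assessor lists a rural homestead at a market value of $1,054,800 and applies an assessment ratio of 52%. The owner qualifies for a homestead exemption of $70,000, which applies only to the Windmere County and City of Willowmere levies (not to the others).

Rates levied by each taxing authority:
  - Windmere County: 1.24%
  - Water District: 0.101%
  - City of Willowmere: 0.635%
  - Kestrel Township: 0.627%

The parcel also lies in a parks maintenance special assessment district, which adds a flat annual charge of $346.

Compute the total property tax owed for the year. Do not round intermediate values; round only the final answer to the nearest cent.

$13,310.85

Assessed value = $1,054,800 × 0.52 = $548,496
Windmere County: ($548,496 − $70,000) × 0.0124 = $478,496 × 0.0124 = $5,933.3504
Water District: $548,496 × 0.00101 = $553.98096
City of Willowmere: ($548,496 − $70,000) × 0.00635 = $478,496 × 0.00635 = $3,038.4496
Kestrel Township: $548,496 × 0.00627 = $3,439.06992
Levies subtotal = $12,964.85088
Total = $12,964.85088 + $346 = $13,310.85088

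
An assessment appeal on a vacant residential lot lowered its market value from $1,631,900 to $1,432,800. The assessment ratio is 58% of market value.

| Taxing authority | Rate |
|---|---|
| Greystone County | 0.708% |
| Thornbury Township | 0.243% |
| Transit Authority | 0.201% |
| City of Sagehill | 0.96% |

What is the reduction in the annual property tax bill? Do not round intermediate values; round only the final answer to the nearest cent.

$2,438.90

Old assessed value = $1,631,900 × 0.58 = $946,502
New assessed value = $1,432,800 × 0.58 = $831,024
Combined rate = 0.00708 + 0.00243 + 0.00201 + 0.0096 = 0.02112
Old tax = $946,502 × 0.02112 = $19,990.12224
New tax = $831,024 × 0.02112 = $17,551.22688
Reduction = $19,990.12224 − $17,551.22688 = $2,438.89536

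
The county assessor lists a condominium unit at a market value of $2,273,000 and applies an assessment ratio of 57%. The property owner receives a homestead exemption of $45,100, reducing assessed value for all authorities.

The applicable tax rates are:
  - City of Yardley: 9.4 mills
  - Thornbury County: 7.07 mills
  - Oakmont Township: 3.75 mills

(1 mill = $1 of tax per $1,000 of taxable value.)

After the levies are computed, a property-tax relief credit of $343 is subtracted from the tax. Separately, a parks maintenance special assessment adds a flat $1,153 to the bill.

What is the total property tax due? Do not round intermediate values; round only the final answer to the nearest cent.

Assessed value = $2,273,000 × 0.57 = $1,295,610
Taxable value = $1,295,610 − $45,100 = $1,250,510
City of Yardley: $1,250,510 × 0.0094 = $11,754.794
Thornbury County: $1,250,510 × 0.00707 = $8,841.1057
Oakmont Township: $1,250,510 × 0.00375 = $4,689.4125
Levies subtotal = $25,285.3122
After credit = $25,285.3122 − $343 = $24,942.3122
Total = $24,942.3122 + $1,153 = $26,095.3122

$26,095.31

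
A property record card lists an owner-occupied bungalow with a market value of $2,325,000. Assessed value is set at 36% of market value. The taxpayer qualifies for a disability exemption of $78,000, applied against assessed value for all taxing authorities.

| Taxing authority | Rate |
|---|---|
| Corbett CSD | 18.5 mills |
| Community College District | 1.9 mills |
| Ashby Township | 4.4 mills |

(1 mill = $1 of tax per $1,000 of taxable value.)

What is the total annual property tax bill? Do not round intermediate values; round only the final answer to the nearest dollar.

Assessed value = $2,325,000 × 0.36 = $837,000
Taxable value = $837,000 − $78,000 = $759,000
Corbett CSD: $759,000 × 0.0185 = $14,041.5
Community College District: $759,000 × 0.0019 = $1,442.1
Ashby Township: $759,000 × 0.0044 = $3,339.6
Total = $14,041.5 + $1,442.1 + $3,339.6 = $18,823.2

$18,823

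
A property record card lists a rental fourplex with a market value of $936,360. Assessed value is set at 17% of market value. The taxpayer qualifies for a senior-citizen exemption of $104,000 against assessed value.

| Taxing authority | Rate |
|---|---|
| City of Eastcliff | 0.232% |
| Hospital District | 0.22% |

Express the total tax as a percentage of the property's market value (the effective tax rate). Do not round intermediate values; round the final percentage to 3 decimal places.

Assessed value = $936,360 × 0.17 = $159,181.2
Taxable value = $159,181.2 − $104,000 = $55,181.2
City of Eastcliff: $55,181.2 × 0.00232 = $128.020384
Hospital District: $55,181.2 × 0.0022 = $121.39864
Total tax = $249.419024
Effective rate = $249.419024 ÷ $936,360 = 0.027% of market value

0.027%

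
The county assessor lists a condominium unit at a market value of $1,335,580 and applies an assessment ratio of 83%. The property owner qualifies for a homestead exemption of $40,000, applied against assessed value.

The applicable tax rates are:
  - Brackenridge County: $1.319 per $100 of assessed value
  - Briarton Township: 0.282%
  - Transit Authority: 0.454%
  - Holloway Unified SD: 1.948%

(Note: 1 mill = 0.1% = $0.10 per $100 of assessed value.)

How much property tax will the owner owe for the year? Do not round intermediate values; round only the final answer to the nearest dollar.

Assessed value = $1,335,580 × 0.83 = $1,108,531.4
Taxable value = $1,108,531.4 − $40,000 = $1,068,531.4
Brackenridge County: $1,068,531.4 × 0.01319 = $14,093.929166
Briarton Township: $1,068,531.4 × 0.00282 = $3,013.258548
Transit Authority: $1,068,531.4 × 0.00454 = $4,851.132556
Holloway Unified SD: $1,068,531.4 × 0.01948 = $20,814.991672
Total = $42,773.311942

$42,773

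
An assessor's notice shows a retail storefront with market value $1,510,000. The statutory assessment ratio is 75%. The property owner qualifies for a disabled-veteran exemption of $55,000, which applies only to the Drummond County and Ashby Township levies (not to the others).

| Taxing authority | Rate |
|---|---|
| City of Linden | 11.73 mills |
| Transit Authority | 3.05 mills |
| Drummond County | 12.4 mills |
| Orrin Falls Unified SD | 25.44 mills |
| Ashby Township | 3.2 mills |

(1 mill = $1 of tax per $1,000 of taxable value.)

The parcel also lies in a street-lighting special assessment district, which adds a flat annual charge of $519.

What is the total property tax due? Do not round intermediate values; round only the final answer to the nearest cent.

$62,877.15

Assessed value = $1,510,000 × 0.75 = $1,132,500
City of Linden: $1,132,500 × 0.01173 = $13,284.225
Transit Authority: $1,132,500 × 0.00305 = $3,454.125
Drummond County: ($1,132,500 − $55,000) × 0.0124 = $1,077,500 × 0.0124 = $13,361
Orrin Falls Unified SD: $1,132,500 × 0.02544 = $28,810.8
Ashby Township: ($1,132,500 − $55,000) × 0.0032 = $1,077,500 × 0.0032 = $3,448
Levies subtotal = $62,358.15
Total = $62,358.15 + $519 = $62,877.15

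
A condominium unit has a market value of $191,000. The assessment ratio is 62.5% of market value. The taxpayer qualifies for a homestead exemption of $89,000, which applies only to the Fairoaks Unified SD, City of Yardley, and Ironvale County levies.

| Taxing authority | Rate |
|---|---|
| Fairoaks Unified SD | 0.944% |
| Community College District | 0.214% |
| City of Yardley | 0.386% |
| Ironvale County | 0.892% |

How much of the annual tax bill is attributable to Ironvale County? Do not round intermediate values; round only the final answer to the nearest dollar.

$271

Assessed value = $191,000 × 0.625 = $119,375
Ironvale County taxable value = $119,375 − $89,000 = $30,375
Ironvale County levy = $30,375 × 0.00892 = $270.945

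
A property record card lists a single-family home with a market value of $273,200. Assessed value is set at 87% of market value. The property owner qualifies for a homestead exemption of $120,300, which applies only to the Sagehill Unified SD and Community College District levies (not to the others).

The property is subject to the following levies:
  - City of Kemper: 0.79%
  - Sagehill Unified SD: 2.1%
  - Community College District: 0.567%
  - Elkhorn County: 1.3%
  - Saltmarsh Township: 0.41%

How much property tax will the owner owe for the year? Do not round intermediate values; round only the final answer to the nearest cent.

Assessed value = $273,200 × 0.87 = $237,684
City of Kemper: $237,684 × 0.0079 = $1,877.7036
Sagehill Unified SD: ($237,684 − $120,300) × 0.021 = $117,384 × 0.021 = $2,465.064
Community College District: ($237,684 − $120,300) × 0.00567 = $117,384 × 0.00567 = $665.56728
Elkhorn County: $237,684 × 0.013 = $3,089.892
Saltmarsh Township: $237,684 × 0.0041 = $974.5044
Total = $9,072.73128

$9,072.73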